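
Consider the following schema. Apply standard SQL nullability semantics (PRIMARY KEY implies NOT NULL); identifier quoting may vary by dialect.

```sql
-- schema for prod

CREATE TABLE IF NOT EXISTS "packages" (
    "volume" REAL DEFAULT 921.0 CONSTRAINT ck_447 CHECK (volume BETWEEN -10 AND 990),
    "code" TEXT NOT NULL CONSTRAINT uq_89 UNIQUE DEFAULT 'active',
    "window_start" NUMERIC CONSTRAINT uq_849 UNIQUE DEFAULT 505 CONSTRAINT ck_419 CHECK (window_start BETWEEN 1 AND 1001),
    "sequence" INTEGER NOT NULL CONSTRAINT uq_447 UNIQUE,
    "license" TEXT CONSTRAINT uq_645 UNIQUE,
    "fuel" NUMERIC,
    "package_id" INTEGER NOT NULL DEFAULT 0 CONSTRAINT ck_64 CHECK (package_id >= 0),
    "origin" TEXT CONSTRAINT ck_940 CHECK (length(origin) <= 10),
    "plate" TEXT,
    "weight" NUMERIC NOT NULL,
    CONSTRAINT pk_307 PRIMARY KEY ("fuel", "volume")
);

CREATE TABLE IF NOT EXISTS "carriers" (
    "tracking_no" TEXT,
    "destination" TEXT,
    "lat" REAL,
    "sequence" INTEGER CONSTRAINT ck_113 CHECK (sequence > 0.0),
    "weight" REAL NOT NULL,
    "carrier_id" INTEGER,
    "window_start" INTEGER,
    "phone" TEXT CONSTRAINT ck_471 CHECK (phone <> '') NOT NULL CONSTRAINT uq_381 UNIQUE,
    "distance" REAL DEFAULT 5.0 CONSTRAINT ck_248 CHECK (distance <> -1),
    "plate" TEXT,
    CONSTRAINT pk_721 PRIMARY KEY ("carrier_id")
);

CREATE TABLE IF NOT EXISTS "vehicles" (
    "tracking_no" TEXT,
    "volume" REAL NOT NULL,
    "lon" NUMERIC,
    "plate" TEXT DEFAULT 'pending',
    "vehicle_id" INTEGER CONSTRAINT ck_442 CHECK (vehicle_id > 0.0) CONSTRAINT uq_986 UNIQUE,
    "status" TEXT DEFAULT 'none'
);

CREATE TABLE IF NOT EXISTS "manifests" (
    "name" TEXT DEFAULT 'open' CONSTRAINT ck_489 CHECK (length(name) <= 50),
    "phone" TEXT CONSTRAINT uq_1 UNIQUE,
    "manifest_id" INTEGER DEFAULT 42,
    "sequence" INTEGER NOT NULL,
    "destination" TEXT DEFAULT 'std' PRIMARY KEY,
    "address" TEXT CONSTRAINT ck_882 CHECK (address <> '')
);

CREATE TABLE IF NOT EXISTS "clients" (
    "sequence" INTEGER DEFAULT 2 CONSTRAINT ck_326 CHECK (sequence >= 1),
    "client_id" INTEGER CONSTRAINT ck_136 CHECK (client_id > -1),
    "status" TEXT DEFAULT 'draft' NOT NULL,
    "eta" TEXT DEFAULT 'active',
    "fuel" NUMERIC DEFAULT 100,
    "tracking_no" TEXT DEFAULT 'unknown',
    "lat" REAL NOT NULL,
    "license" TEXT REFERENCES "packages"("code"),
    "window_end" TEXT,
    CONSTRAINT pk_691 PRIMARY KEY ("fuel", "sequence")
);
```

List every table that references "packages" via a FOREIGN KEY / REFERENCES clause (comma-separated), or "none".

- clients.license references packages(code).

clients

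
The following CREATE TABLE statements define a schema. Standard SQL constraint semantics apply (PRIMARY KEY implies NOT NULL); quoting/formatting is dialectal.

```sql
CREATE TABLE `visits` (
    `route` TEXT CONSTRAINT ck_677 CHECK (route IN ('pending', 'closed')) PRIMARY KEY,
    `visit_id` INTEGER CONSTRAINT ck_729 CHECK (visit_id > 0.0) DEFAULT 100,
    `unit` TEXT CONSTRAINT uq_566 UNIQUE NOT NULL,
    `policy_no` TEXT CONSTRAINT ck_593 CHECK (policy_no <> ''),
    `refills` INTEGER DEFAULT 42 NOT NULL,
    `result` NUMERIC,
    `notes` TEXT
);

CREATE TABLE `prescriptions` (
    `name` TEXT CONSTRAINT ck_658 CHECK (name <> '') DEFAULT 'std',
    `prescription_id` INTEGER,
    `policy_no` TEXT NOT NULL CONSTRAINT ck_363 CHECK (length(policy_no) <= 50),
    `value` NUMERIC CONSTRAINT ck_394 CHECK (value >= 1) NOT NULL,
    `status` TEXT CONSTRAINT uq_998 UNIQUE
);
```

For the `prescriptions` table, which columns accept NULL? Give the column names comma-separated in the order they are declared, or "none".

- name: CHECK does not forbid NULL (a CHECK constraint passes when its expression is NULL) → nullable.
- prescription_id: no NOT NULL constraint applies → nullable.
- policy_no: declared NOT NULL → not nullable.
- value: declared NOT NULL → not nullable.
- status: UNIQUE does not imply NOT NULL → nullable.

name, prescription_id, status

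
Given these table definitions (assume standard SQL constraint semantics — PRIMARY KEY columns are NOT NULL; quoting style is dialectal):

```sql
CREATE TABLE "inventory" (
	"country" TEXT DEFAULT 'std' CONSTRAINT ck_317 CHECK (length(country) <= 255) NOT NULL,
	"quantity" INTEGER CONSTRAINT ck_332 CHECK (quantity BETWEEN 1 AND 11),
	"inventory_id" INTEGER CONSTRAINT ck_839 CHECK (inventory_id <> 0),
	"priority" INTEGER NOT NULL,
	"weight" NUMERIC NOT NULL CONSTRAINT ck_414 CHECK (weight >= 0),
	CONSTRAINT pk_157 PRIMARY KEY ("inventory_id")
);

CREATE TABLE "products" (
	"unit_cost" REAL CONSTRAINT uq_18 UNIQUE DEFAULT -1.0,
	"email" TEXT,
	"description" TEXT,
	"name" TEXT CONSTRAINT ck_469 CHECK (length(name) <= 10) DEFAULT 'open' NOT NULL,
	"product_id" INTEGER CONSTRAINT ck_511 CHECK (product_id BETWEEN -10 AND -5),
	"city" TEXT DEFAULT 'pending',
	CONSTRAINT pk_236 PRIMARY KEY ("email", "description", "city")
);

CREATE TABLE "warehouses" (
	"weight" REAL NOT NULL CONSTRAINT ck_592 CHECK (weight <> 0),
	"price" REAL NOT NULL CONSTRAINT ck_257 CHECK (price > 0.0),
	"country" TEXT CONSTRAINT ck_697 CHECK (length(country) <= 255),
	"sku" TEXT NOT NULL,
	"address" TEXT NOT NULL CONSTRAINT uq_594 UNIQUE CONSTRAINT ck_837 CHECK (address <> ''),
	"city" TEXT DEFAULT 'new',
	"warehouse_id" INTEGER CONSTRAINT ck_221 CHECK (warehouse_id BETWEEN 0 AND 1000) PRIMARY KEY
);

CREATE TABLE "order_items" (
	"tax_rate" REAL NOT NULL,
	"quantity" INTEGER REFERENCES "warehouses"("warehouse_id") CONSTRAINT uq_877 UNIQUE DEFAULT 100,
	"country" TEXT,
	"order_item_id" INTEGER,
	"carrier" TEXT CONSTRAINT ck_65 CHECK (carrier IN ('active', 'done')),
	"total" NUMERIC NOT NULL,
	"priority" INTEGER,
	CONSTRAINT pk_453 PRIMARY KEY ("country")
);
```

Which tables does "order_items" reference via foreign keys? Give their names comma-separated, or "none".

warehouses

- quantity REFERENCES warehouses(warehouse_id).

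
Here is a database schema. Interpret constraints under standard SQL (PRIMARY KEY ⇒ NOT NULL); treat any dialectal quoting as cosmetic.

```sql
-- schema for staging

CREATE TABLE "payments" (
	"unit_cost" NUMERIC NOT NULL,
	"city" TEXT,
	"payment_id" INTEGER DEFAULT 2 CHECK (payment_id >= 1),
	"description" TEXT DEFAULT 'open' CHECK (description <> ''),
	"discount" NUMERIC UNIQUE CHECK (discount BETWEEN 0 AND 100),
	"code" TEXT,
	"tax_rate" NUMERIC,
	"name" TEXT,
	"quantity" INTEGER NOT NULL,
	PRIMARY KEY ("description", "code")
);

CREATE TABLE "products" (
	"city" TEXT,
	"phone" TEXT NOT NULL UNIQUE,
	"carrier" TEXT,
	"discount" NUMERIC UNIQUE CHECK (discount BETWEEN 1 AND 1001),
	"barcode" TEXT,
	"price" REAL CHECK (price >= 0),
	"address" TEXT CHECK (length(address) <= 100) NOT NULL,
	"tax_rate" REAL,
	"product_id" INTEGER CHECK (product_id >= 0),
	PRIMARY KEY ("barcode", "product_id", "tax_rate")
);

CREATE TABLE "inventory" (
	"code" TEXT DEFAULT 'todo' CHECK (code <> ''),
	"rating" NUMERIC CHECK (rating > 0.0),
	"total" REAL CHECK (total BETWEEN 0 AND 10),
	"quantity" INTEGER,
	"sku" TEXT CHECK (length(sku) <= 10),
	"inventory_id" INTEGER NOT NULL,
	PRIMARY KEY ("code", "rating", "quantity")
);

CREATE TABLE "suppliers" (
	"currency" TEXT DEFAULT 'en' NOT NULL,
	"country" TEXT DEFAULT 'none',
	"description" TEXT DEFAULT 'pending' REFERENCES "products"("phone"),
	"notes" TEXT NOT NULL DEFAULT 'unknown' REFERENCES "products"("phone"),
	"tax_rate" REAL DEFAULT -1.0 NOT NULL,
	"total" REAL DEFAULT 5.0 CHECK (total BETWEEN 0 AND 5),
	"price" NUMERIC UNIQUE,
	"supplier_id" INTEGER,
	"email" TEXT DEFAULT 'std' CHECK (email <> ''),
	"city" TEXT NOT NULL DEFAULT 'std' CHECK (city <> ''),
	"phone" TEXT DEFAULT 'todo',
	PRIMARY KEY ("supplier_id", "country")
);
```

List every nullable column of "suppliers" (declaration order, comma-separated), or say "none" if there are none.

- currency: declared NOT NULL → not nullable.
- country: part of the PRIMARY KEY, which implies NOT NULL → not nullable.
- description: a foreign key column may be NULL unless separately constrained → nullable.
- notes: declared NOT NULL → not nullable.
- tax_rate: declared NOT NULL → not nullable.
- total: CHECK does not forbid NULL (a CHECK constraint passes when its expression is NULL) → nullable.
- price: UNIQUE does not imply NOT NULL → nullable.
- supplier_id: part of the PRIMARY KEY, which implies NOT NULL → not nullable.
- email: CHECK does not forbid NULL (a CHECK constraint passes when its expression is NULL) → nullable.
- city: declared NOT NULL → not nullable.
- phone: DEFAULT only fills an omitted column; an explicit NULL is still allowed → nullable.

description, total, price, email, phone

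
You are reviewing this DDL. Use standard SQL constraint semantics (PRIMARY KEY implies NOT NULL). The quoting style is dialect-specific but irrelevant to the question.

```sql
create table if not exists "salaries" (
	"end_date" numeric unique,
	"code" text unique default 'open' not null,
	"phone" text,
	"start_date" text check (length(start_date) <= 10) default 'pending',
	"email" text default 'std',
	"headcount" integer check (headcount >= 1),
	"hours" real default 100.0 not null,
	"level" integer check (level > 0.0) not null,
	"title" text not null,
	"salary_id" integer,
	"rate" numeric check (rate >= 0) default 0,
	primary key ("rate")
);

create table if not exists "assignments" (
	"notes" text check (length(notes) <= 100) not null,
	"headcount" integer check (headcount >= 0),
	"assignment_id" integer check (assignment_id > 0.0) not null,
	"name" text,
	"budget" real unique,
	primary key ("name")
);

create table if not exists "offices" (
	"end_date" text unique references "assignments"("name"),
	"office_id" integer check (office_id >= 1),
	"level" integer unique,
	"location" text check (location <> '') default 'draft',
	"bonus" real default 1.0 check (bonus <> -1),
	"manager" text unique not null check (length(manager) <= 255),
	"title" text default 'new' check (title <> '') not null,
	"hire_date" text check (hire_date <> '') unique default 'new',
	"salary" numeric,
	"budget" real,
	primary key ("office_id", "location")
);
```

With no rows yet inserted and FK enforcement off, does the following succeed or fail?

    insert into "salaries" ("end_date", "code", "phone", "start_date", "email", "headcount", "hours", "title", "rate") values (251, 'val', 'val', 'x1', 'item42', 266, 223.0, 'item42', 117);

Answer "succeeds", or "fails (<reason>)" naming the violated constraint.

level is omitted from the column list and has no DEFAULT, so it would receive NULL.
But level is declared NOT NULL.

fails (NOT NULL on level)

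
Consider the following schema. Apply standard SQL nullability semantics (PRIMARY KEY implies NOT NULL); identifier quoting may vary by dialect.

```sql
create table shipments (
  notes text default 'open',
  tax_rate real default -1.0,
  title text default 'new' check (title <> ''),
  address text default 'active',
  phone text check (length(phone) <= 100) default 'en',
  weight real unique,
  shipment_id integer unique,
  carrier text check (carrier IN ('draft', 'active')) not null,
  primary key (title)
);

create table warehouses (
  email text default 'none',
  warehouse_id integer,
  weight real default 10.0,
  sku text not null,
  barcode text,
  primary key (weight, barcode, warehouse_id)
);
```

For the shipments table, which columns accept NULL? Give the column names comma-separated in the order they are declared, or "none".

notes, tax_rate, address, phone, weight, shipment_id

- notes: DEFAULT only fills an omitted column; an explicit NULL is still allowed → nullable.
- tax_rate: DEFAULT only fills an omitted column; an explicit NULL is still allowed → nullable.
- title: part of the PRIMARY KEY, which implies NOT NULL → not nullable.
- address: DEFAULT only fills an omitted column; an explicit NULL is still allowed → nullable.
- phone: CHECK does not forbid NULL (a CHECK constraint passes when its expression is NULL) → nullable.
- weight: UNIQUE does not imply NOT NULL → nullable.
- shipment_id: UNIQUE does not imply NOT NULL → nullable.
- carrier: declared NOT NULL → not nullable.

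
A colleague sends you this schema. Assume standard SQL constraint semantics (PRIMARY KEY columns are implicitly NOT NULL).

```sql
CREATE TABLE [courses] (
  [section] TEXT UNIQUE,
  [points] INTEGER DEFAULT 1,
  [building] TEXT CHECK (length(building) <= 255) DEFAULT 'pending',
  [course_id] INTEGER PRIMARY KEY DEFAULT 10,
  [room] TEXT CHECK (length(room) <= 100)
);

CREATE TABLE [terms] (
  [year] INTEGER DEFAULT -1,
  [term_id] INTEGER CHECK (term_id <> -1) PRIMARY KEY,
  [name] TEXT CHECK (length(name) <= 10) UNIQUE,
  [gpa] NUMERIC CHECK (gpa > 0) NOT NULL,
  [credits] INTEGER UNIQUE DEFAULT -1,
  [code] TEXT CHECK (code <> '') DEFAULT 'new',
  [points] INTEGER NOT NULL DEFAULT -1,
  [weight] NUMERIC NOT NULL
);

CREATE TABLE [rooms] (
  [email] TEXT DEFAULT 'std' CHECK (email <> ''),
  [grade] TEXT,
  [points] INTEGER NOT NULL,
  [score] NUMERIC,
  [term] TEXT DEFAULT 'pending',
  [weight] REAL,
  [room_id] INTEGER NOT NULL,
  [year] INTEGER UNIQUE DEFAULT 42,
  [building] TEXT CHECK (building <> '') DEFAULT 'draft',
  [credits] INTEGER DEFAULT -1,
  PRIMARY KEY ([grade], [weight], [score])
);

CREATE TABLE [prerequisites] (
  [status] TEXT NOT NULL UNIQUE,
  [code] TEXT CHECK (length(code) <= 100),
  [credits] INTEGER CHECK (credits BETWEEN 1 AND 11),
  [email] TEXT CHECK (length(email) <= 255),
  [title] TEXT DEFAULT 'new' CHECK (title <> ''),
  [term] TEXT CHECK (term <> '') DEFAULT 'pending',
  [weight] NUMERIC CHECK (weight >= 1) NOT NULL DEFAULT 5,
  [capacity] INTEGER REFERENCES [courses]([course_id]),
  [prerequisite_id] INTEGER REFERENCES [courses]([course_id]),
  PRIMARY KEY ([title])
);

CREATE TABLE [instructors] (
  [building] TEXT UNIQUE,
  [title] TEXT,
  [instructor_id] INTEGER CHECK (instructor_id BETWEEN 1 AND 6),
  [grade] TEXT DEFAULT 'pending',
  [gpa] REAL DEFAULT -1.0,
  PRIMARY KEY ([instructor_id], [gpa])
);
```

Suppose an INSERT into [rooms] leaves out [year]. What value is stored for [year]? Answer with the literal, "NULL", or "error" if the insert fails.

year has an explicit DEFAULT 42.
When the column is omitted from an INSERT, that default is used.

42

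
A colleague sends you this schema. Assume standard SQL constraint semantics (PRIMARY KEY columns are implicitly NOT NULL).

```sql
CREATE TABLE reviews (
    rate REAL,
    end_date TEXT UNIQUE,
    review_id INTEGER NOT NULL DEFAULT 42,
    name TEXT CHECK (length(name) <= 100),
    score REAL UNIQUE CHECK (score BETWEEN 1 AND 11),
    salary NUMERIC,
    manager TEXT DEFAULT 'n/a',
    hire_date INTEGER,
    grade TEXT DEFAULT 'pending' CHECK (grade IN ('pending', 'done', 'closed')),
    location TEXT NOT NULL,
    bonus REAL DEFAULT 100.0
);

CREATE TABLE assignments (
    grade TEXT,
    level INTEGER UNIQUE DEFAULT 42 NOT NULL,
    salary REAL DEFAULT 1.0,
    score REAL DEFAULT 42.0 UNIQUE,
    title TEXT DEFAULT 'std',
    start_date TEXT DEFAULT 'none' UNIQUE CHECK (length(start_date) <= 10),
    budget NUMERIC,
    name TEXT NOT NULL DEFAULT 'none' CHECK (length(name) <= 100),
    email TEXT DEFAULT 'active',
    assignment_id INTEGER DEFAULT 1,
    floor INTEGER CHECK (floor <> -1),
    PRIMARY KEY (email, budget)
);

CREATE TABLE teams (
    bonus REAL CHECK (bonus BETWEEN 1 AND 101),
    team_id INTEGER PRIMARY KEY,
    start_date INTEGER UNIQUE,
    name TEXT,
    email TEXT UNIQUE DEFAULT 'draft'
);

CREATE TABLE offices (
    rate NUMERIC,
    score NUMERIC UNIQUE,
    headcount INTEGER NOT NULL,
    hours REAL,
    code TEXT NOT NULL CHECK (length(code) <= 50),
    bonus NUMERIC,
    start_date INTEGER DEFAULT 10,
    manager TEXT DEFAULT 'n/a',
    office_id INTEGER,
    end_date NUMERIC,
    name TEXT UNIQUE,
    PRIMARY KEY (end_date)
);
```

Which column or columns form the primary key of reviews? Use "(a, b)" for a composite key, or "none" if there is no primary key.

No column is declared PRIMARY KEY inline, and there is no table-level PRIMARY KEY clause in reviews.

none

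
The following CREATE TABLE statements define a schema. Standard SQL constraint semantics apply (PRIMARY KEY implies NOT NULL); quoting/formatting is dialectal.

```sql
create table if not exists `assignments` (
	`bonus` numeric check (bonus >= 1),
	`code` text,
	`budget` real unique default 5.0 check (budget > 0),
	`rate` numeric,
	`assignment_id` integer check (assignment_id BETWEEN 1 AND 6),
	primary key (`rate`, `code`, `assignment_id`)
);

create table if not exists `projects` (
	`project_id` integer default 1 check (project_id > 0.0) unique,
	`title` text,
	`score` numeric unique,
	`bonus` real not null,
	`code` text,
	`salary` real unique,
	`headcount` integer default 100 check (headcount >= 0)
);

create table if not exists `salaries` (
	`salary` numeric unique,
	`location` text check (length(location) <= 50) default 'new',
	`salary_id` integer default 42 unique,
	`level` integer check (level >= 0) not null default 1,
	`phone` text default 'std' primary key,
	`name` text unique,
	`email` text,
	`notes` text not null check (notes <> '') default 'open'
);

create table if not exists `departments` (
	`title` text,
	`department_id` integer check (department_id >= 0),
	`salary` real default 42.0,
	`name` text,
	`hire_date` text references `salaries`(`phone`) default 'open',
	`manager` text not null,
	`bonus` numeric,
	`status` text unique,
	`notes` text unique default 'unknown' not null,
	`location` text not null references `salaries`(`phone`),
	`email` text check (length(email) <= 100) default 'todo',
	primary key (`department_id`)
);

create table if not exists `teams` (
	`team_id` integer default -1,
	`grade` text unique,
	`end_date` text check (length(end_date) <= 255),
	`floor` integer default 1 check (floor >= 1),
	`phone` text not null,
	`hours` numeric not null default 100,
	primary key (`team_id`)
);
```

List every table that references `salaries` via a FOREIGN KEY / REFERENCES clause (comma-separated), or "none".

- departments.hire_date references salaries(phone).
- departments.location references salaries(phone).

departments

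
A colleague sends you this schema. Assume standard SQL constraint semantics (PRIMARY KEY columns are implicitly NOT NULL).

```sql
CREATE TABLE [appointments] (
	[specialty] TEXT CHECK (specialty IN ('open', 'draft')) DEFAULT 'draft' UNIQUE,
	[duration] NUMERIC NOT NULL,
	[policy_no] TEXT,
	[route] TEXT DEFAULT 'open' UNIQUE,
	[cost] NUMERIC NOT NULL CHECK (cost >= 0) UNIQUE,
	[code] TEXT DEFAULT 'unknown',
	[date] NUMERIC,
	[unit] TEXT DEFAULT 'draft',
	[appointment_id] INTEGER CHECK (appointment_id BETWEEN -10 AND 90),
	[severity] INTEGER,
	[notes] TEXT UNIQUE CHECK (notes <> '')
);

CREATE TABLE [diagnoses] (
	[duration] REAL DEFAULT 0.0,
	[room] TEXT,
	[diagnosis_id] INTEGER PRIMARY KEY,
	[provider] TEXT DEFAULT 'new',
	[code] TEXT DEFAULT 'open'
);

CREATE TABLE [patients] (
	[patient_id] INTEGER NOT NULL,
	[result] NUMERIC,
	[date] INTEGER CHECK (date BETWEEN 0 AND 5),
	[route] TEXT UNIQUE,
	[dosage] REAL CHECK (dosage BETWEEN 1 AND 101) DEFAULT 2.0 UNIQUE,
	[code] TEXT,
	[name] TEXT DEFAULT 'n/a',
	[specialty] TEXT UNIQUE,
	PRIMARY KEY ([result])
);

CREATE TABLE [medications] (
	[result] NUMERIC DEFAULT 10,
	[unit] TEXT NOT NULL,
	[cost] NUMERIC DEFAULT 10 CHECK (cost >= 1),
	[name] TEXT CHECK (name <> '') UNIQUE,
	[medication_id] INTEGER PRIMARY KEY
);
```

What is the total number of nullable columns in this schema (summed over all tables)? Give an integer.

22

appointments: 9 nullable (specialty, policy_no, route, code, date, unit, appointment_id, severity, notes — PK none and explicit NOT NULL columns excluded).
diagnoses: 4 nullable (duration, room, provider, code — PK (diagnosis_id) and explicit NOT NULL columns excluded).
patients: 6 nullable (date, route, dosage, code, name, specialty — PK (result) and explicit NOT NULL columns excluded).
medications: 3 nullable (result, cost, name — PK (medication_id) and explicit NOT NULL columns excluded).
Total: 9 + 4 + 6 + 3 = 22.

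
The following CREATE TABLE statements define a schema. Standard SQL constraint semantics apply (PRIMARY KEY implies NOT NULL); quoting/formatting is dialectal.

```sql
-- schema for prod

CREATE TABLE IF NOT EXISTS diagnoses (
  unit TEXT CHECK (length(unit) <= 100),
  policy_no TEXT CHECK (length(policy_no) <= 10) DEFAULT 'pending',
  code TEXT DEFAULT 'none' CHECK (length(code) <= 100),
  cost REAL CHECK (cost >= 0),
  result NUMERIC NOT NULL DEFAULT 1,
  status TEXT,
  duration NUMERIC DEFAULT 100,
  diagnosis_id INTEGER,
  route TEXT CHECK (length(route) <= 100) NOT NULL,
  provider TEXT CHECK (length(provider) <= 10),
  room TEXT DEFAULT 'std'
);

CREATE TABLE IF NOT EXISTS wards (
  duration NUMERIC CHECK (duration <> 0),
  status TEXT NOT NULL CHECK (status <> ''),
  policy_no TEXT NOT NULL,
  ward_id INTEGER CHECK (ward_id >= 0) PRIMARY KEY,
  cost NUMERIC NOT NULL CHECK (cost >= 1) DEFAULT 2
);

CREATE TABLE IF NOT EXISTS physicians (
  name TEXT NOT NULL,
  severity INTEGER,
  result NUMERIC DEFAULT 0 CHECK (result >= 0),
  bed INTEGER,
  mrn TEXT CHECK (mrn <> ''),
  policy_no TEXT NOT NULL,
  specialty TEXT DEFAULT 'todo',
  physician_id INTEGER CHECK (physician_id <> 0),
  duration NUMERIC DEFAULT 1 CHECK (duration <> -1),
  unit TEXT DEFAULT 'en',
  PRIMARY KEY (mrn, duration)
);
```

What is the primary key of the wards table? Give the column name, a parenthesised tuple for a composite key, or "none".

ward_id

ward_id is declared PRIMARY KEY inline on the column.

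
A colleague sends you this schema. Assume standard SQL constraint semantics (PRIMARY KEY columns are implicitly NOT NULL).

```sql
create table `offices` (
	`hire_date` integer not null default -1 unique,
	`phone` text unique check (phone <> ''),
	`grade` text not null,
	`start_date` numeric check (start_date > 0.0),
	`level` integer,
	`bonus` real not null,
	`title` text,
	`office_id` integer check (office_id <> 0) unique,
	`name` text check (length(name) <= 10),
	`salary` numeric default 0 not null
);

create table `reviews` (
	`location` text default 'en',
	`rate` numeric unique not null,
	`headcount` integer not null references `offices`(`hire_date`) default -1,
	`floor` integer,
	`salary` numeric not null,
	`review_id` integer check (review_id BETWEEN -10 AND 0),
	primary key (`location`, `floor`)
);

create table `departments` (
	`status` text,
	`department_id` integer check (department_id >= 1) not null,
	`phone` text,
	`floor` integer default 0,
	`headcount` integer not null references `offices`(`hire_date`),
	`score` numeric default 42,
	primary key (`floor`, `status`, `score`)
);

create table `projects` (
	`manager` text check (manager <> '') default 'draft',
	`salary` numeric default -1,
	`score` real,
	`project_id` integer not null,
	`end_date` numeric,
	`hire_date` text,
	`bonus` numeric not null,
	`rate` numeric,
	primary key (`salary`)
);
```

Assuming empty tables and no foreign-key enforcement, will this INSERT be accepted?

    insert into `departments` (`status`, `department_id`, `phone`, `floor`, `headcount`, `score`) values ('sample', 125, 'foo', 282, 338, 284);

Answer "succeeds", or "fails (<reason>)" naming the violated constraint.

NOT NULL columns: department_id is supplied; floor is supplied; headcount is supplied; score is supplied; status is supplied.
CHECK constraints: 125 satisfies (department_id >= 1).
No constraint is violated.

succeeds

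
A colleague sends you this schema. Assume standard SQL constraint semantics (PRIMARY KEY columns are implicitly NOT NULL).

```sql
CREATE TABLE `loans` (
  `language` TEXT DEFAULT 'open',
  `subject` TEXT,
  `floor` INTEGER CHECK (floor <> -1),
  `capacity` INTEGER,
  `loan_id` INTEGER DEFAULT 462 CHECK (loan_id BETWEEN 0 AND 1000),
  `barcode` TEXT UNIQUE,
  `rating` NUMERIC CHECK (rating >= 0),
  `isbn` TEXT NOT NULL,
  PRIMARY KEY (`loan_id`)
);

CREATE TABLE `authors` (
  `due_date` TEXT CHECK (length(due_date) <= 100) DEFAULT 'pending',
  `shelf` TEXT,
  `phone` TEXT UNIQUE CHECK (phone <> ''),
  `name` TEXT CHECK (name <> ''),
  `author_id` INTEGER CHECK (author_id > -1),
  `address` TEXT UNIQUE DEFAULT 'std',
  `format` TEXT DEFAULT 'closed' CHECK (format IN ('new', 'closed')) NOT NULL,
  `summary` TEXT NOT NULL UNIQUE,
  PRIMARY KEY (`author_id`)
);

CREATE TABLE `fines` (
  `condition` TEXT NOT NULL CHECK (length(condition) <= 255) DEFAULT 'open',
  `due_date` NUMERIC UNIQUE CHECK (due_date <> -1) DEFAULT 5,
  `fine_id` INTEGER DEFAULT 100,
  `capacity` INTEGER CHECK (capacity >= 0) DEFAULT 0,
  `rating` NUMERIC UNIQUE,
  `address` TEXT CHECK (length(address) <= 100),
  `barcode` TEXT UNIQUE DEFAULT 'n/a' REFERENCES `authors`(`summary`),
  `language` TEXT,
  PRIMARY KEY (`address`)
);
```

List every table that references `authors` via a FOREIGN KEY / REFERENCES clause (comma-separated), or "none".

- fines.barcode references authors(summary).

fines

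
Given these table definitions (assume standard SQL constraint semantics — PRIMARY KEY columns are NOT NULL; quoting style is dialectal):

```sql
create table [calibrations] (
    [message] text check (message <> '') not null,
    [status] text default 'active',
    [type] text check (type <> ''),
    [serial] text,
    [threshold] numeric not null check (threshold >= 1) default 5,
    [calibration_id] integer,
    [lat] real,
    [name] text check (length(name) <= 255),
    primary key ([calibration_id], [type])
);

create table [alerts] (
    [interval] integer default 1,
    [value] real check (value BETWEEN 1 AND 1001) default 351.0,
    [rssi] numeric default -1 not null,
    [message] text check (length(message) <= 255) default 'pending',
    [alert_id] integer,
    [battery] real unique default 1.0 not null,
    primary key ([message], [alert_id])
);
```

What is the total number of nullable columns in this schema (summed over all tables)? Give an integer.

6

calibrations: 4 nullable (status, serial, lat, name — PK (calibration_id, type) and explicit NOT NULL columns excluded).
alerts: 2 nullable (interval, value — PK (message, alert_id) and explicit NOT NULL columns excluded).
Total: 4 + 2 = 6.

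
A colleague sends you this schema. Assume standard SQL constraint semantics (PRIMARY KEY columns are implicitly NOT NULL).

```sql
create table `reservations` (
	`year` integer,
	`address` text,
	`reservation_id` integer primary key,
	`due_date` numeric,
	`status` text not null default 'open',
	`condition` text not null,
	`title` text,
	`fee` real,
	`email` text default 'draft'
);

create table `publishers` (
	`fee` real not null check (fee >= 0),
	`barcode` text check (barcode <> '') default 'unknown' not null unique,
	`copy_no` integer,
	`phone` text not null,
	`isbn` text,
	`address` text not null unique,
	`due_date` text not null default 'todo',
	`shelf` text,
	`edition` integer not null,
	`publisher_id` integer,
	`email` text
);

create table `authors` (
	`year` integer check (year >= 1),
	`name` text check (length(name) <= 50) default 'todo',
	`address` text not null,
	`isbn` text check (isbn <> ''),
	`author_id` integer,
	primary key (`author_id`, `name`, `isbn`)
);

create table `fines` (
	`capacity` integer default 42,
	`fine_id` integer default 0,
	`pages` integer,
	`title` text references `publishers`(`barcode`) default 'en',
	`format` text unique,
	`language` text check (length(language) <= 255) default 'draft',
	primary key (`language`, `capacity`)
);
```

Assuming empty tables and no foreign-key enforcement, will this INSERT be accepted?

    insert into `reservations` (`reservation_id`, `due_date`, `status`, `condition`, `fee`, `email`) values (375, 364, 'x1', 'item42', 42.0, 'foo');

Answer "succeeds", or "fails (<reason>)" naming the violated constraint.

NOT NULL columns: condition is supplied; reservation_id is supplied; status is supplied.
No constraint is violated.

succeeds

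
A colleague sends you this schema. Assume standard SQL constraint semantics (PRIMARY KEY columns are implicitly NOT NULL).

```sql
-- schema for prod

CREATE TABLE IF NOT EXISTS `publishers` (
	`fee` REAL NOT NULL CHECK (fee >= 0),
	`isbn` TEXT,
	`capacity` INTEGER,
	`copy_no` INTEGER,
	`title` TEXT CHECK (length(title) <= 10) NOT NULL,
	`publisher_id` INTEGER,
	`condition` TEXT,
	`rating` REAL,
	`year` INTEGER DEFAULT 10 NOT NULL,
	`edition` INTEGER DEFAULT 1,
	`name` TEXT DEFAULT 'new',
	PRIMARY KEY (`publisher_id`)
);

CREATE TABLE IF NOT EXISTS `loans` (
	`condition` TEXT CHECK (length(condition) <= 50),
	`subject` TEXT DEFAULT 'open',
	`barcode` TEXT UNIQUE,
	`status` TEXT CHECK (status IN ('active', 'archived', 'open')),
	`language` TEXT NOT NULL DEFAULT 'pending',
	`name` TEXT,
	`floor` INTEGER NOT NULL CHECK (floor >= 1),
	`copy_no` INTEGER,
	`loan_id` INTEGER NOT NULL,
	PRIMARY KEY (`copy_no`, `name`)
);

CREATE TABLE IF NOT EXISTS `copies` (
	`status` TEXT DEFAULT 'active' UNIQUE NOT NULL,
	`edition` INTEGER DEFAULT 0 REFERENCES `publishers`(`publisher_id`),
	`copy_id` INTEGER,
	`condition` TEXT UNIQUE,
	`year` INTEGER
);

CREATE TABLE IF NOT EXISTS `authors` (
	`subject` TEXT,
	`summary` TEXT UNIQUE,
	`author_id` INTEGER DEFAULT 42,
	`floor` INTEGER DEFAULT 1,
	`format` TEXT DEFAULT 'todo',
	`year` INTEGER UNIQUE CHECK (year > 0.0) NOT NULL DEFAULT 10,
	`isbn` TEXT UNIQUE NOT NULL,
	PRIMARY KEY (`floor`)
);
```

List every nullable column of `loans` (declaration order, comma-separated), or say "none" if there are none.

condition, subject, barcode, status

- condition: CHECK does not forbid NULL (a CHECK constraint passes when its expression is NULL) → nullable.
- subject: DEFAULT only fills an omitted column; an explicit NULL is still allowed → nullable.
- barcode: UNIQUE does not imply NOT NULL → nullable.
- status: CHECK does not forbid NULL (a CHECK constraint passes when its expression is NULL) → nullable.
- language: declared NOT NULL → not nullable.
- name: part of the PRIMARY KEY, which implies NOT NULL → not nullable.
- floor: declared NOT NULL → not nullable.
- copy_no: part of the PRIMARY KEY, which implies NOT NULL → not nullable.
- loan_id: declared NOT NULL → not nullable.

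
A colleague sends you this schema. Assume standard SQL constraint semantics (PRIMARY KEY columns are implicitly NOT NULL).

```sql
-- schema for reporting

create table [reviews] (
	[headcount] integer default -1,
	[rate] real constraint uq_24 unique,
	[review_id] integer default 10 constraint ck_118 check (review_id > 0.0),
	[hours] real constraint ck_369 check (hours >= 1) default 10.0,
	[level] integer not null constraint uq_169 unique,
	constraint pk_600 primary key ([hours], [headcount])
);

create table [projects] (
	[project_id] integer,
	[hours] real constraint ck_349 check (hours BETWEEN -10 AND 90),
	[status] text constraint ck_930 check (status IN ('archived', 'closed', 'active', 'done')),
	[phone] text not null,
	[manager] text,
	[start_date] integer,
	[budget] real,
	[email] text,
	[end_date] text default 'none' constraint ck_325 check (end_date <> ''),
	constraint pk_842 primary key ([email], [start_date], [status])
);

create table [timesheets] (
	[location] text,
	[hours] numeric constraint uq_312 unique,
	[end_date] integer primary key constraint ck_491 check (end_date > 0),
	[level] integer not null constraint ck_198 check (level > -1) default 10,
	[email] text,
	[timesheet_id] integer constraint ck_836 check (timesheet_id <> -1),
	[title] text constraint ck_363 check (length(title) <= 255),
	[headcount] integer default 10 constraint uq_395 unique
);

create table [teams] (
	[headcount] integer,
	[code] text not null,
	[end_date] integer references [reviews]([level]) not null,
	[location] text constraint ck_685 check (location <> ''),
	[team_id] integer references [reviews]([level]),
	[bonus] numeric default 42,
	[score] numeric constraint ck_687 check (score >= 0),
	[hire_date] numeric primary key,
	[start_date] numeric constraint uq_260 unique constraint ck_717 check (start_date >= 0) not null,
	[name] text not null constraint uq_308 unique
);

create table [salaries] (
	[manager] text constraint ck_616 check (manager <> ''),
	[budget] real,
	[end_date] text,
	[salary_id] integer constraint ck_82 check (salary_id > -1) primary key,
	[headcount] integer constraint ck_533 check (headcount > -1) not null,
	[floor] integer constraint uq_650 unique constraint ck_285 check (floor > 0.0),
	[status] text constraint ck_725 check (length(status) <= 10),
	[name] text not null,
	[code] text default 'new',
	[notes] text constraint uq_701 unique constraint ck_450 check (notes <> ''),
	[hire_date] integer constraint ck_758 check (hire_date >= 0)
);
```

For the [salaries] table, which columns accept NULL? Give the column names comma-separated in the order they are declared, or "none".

- manager: CHECK does not forbid NULL (a CHECK constraint passes when its expression is NULL) → nullable.
- budget: no NOT NULL constraint applies → nullable.
- end_date: no NOT NULL constraint applies → nullable.
- salary_id: part of the PRIMARY KEY, which implies NOT NULL → not nullable.
- headcount: declared NOT NULL → not nullable.
- floor: CHECK does not forbid NULL (a CHECK constraint passes when its expression is NULL) → nullable.
- status: CHECK does not forbid NULL (a CHECK constraint passes when its expression is NULL) → nullable.
- name: declared NOT NULL → not nullable.
- code: DEFAULT only fills an omitted column; an explicit NULL is still allowed → nullable.
- notes: CHECK does not forbid NULL (a CHECK constraint passes when its expression is NULL) → nullable.
- hire_date: CHECK does not forbid NULL (a CHECK constraint passes when its expression is NULL) → nullable.

manager, budget, end_date, floor, status, code, notes, hire_date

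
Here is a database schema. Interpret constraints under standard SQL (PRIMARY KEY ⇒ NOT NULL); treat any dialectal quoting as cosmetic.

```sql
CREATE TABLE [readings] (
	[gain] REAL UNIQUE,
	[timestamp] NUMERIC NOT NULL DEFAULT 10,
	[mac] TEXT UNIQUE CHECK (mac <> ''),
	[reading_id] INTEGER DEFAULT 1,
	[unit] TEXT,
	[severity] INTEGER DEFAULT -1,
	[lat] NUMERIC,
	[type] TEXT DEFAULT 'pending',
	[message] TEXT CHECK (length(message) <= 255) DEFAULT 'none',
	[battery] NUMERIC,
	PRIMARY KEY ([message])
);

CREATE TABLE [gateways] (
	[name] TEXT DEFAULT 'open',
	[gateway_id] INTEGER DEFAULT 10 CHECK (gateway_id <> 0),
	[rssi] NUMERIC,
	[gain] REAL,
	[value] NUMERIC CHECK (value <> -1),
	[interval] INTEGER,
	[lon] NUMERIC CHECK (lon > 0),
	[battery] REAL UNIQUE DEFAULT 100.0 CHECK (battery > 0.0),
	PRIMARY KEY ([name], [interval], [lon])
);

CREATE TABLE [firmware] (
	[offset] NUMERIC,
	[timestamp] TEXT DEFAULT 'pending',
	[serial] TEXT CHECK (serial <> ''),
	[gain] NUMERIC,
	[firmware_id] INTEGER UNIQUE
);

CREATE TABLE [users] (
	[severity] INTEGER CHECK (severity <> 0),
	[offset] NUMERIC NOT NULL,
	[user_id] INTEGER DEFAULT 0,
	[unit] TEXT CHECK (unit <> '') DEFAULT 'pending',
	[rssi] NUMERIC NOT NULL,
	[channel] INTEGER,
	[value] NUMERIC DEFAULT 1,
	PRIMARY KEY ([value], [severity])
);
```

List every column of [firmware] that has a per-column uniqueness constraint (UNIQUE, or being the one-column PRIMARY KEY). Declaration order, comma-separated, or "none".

firmware_id

- offset: no UNIQUE or single-column PK constraint.
- timestamp: no UNIQUE or single-column PK constraint.
- serial: no UNIQUE or single-column PK constraint.
- gain: no UNIQUE or single-column PK constraint.
- firmware_id: declared UNIQUE → unique.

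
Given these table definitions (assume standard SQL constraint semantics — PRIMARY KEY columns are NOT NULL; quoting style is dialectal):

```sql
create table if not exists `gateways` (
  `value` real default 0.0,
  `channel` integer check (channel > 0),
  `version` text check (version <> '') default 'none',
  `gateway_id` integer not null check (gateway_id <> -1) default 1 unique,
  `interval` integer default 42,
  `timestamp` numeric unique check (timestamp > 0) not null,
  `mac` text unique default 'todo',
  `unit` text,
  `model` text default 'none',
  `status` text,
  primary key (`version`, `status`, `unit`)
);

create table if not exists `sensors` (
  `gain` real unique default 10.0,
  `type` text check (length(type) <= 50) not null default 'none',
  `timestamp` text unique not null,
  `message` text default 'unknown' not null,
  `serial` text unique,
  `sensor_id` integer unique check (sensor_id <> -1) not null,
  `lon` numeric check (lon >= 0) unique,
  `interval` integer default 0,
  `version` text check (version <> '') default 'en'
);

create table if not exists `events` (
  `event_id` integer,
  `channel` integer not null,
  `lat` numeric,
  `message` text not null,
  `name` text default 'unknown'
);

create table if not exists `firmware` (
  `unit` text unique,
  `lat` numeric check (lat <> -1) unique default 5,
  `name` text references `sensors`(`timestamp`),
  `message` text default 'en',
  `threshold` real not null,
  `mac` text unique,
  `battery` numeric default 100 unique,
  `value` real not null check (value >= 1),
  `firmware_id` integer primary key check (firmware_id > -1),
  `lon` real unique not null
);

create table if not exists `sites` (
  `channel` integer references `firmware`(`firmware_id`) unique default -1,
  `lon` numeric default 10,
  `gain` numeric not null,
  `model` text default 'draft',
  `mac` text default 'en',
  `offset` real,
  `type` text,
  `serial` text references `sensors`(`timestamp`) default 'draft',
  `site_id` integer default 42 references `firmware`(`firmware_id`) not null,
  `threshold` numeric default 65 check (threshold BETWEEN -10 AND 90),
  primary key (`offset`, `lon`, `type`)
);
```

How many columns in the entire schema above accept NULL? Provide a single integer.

24

gateways: 5 nullable (value, channel, interval, mac, model — PK (version, status, unit) and explicit NOT NULL columns excluded).
sensors: 5 nullable (gain, serial, lon, interval, version — PK none and explicit NOT NULL columns excluded).
events: 3 nullable (event_id, lat, name — PK none and explicit NOT NULL columns excluded).
firmware: 6 nullable (unit, lat, name, message, mac, battery — PK (firmware_id) and explicit NOT NULL columns excluded).
sites: 5 nullable (channel, model, mac, serial, threshold — PK (offset, lon, type) and explicit NOT NULL columns excluded).
Total: 5 + 5 + 3 + 6 + 5 = 24.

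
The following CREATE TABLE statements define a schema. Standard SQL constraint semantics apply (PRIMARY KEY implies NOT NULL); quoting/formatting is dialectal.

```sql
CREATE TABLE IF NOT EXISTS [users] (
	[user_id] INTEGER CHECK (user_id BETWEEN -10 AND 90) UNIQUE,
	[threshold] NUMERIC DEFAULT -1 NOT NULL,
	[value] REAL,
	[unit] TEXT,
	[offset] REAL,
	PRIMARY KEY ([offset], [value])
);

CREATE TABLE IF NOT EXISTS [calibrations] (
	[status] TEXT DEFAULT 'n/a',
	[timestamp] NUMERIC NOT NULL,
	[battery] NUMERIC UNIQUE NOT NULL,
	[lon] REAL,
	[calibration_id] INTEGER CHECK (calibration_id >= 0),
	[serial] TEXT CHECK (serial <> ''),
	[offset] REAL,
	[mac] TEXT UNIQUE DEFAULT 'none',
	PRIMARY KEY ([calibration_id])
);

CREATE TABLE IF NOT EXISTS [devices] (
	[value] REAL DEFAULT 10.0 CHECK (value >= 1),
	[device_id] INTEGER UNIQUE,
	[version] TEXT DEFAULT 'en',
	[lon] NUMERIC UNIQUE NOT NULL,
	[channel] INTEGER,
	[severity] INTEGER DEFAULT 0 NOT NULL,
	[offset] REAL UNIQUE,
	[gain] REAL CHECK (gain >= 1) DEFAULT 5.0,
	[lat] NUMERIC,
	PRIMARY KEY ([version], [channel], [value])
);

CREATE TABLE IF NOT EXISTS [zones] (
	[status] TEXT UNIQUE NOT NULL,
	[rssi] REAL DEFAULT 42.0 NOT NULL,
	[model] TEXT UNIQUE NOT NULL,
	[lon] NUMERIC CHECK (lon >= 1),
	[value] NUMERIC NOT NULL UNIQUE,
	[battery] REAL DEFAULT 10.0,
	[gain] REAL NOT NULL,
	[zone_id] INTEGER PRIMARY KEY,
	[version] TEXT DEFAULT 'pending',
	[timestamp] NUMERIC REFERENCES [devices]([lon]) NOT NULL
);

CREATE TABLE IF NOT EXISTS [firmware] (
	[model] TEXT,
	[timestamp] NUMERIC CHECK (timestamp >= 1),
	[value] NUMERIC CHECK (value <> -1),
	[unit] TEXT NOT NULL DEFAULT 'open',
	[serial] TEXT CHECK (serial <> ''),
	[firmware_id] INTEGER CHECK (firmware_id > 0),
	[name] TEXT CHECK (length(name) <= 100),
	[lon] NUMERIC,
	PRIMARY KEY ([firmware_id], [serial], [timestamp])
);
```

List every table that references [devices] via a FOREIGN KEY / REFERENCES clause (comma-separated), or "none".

zones

- zones.timestamp references devices(lon).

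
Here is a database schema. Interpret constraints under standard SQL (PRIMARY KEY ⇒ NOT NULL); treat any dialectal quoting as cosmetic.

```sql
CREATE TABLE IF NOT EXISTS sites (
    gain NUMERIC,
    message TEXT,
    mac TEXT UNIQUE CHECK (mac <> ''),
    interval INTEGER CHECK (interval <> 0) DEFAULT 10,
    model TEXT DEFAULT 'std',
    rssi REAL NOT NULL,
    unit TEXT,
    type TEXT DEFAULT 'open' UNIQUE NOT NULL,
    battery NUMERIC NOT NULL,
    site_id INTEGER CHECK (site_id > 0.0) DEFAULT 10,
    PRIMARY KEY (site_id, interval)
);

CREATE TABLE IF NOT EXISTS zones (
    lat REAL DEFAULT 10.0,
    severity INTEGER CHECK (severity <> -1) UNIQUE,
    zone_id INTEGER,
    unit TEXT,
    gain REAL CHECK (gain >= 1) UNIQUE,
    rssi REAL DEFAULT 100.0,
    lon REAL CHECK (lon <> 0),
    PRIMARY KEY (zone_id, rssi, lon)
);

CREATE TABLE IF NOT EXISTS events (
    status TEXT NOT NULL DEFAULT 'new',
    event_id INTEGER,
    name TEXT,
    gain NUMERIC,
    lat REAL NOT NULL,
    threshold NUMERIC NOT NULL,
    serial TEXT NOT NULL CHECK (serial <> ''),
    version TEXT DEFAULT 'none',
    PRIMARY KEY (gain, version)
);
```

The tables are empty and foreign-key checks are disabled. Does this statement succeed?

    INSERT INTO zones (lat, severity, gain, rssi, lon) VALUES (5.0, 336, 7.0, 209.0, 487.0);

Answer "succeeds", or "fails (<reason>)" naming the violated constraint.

zone_id is omitted from the column list and has no DEFAULT, so it would receive NULL.
But zone_id is part of the PRIMARY KEY (implied NOT NULL).

fails (NOT NULL on zone_id)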